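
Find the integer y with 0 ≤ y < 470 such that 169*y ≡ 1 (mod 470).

89

470 = 2×169 + 132
169 = 1×132 + 37
132 = 3×37 + 21
37 = 1×21 + 16
21 = 1×16 + 5
16 = 3×5 + 1
5 = 5×1 + 0
gcd(169, 470) = 1, so the inverse exists.
Back-substitute for 1:
1 = 1×16 − 3×5
  = −3×21 + 4×16
  = 4×37 − 7×21
  = −7×132 + 25×37
  = 25×169 − 32×132
  = −32×470 + 89×169
So 169⁻¹ ≡ 89 (mod 470).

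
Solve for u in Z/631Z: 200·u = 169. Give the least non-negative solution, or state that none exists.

4

gcd(200, 631) = 1, so a unique solution mod 631 exists.
200⁻¹ ≡ 407 (mod 631).
u ≡ 407·169 ≡ 4 (mod 631).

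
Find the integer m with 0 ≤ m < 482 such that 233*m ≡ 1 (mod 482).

Apply the Euclidean algorithm and back-substitute:
482 = 2*233 + 16
233 = 14*16 + 9
16 = 1*9 + 7
9 = 1*7 + 2
7 = 3*2 + 1
2 = 2*1 + 0
gcd(233, 482) = 1, so the inverse exists.
Back-substitute for 1:
1 = 1*7 − 3*2
  = −3*9 + 4*7
  = 4*16 − 7*9
  = −7*233 + 102*16
  = 102*482 − 211*233
So 233⁻¹ ≡ −211 ≡ 271 (mod 482).

271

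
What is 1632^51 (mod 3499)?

1468

1632^1 ≡ 1632 (mod 3499)
1632^2 ≡ 1632^2 = 2663424 ≡ 685 (mod 3499)
1632^4 ≡ 685^2 = 469225 ≡ 359 (mod 3499)
1632^8 ≡ 359^2 = 128881 ≡ 2917 (mod 3499)
1632^16 ≡ 2917^2 = 8508889 ≡ 2820 (mod 3499)
1632^32 ≡ 2820^2 = 7952400 ≡ 2672 (mod 3499)
1632^51 = 1632^32 · 1632^16 · 1632^2 · 1632^1 ≡ 2672 · 2820 · 685 · 1632 (mod 3499).
Accumulate the product:
2672 · 2820 = 7535040 ≡ 1693
1693 · 685 = 1159705 ≡ 1536
1536 · 1632 = 2506752 ≡ 1468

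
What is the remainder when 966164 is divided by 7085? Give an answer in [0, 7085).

966164 = 136·7085 + 2604, so 966164 ≡ 2604 (mod 7085).

2604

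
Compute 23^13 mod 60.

By square-and-multiply:
13 in binary is 1101, i.e. 13 = 8 + 4 + 1.
23^1 ≡ 23 (mod 60)
23^2 ≡ 23^2 = 529 ≡ 49 (mod 60)
23^4 ≡ 49^2 = 2401 ≡ 1 (mod 60)
23^8 ≡ 1^2 = 1 (mod 60)
23^13 = 23^8 · 23^4 · 23^1 ≡ 1 · 1 · 23 (mod 60).
Accumulate the product:
1 · 1 = 1
1 · 23 = 23

23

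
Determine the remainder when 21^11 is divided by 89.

34

Using repeated squaring:
11 in binary is 1011, i.e. 11 = 8 + 2 + 1.
21^1 ≡ 21 (mod 89)
21^2 ≡ 21^2 = 441 ≡ 85 (mod 89)
21^4 ≡ 85^2 = 7225 ≡ 16 (mod 89)
21^8 ≡ 16^2 = 256 ≡ 78 (mod 89)
21^11 = 21^8 × 21^2 × 21^1 ≡ 78 × 85 × 21 (mod 89).
Accumulate the product:
78 × 85 = 6630 ≡ 44
44 × 21 = 924 ≡ 34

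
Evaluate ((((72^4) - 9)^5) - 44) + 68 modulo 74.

(72)^4 ≡ 16 (mod 74)
16 - 9 = 7
(7)^5 ≡ 9 (mod 74)
9 - 44 = -35 ≡ 39 (mod 74)
39 + 68 = 107 ≡ 33 (mod 74)

33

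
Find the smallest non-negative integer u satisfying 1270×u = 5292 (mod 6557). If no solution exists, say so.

5859

gcd(1270, 6557) = 1, so a unique solution mod 6557 exists.
1270⁻¹ ≡ 1172 (mod 6557).
u ≡ 1172×5292 ≡ 5859 (mod 6557).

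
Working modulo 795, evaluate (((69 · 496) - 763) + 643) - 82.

632

69 · 496 = 34224 ≡ 39 (mod 795)
39 - 763 = -724 ≡ 71 (mod 795)
71 + 643 = 714
714 - 82 = 632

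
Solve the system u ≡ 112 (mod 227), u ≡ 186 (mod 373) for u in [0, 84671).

227⁻¹ mod 373: 227*350 ≡ 1 (mod 373), so 227⁻¹ ≡ 350.
u = 112 + 227*((186 − 112)*350 mod 373) = 112 + 227*163 = 37113.

37113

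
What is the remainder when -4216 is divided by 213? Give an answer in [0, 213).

-4216 = -20*213 + 44, so -4216 ≡ 44 (mod 213).

44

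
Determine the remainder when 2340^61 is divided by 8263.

By square-and-multiply:
61 in binary is 111101, i.e. 61 = 32 + 16 + 8 + 4 + 1.
2340^1 ≡ 2340 (mod 8263)
2340^2 ≡ 2340^2 = 5475600 ≡ 5494 (mod 8263)
2340^4 ≡ 5494^2 = 30184036 ≡ 7560 (mod 8263)
2340^8 ≡ 7560^2 = 57153600 ≡ 6692 (mod 8263)
2340^16 ≡ 6692^2 = 44782864 ≡ 5667 (mod 8263)
2340^32 ≡ 5667^2 = 32114889 ≡ 4871 (mod 8263)
2340^61 = 2340^32 × 2340^16 × 2340^8 × 2340^4 × 2340^1 ≡ 4871 × 5667 × 6692 × 7560 × 2340 (mod 8263).
Accumulate the product:
4871 × 5667 = 27603957 ≡ 5537
5537 × 6692 = 37053604 ≡ 2312
2312 × 7560 = 17478720 ≡ 2475
2475 × 2340 = 5791500 ≡ 7400

7400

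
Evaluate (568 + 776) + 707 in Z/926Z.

199

568 + 776 = 1344 ≡ 418 (mod 926)
418 + 707 = 1125 ≡ 199 (mod 926)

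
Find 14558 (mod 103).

14558 = 141*103 + 35, so 14558 ≡ 35 (mod 103).

35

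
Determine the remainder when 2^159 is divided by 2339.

1956

2^1 ≡ 2 (mod 2339)
2^2 ≡ 2^2 = 4 (mod 2339)
2^4 ≡ 4^2 = 16 (mod 2339)
2^8 ≡ 16^2 = 256 (mod 2339)
2^16 ≡ 256^2 = 65536 ≡ 44 (mod 2339)
2^32 ≡ 44^2 = 1936 (mod 2339)
2^64 ≡ 1936^2 = 3748096 ≡ 1018 (mod 2339)
2^128 ≡ 1018^2 = 1036324 ≡ 147 (mod 2339)
2^159 = 2^128 · 2^16 · 2^8 · 2^4 · 2^2 · 2^1 ≡ 147 · 44 · 256 · 16 · 4 · 2 (mod 2339).
Accumulate the product:
147 · 44 = 6468 ≡ 1790
1790 · 256 = 458240 ≡ 2135
2135 · 16 = 34160 ≡ 1414
1414 · 4 = 5656 ≡ 978
978 · 2 = 1956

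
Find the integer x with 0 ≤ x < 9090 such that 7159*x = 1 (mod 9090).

9090 = 1·7159 + 1931
7159 = 3·1931 + 1366
1931 = 1·1366 + 565
1366 = 2·565 + 236
565 = 2·236 + 93
236 = 2·93 + 50
93 = 1·50 + 43
50 = 1·43 + 7
43 = 6·7 + 1
7 = 7·1 + 0
gcd(7159, 9090) = 1, so the inverse exists.
Back-substitute for 1:
1 = 1·43 − 6·7
  = −6·50 + 7·43
  = 7·93 − 13·50
  = −13·236 + 33·93
  = 33·565 − 79·236
  = −79·1366 + 191·565
  = 191·1931 − 270·1366
  = −270·7159 + 1001·1931
  = 1001·9090 − 1271·7159
So 7159⁻¹ ≡ −1271 ≡ 7819 (mod 9090).

7819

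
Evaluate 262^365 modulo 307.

262^1 ≡ 262 (mod 307)
262^2 ≡ 262^2 = 68644 ≡ 183 (mod 307)
262^4 ≡ 183^2 = 33489 ≡ 26 (mod 307)
262^8 ≡ 26^2 = 676 ≡ 62 (mod 307)
262^16 ≡ 62^2 = 3844 ≡ 160 (mod 307)
262^32 ≡ 160^2 = 25600 ≡ 119 (mod 307)
262^64 ≡ 119^2 = 14161 ≡ 39 (mod 307)
262^128 ≡ 39^2 = 1521 ≡ 293 (mod 307)
262^256 ≡ 293^2 = 85849 ≡ 196 (mod 307)
262^365 = 262^256 × 262^64 × 262^32 × 262^8 × 262^4 × 262^1 ≡ 196 × 39 × 119 × 62 × 26 × 262 (mod 307).
Accumulate the product:
196 × 39 = 7644 ≡ 276
276 × 119 = 32844 ≡ 302
302 × 62 = 18724 ≡ 304
304 × 26 = 7904 ≡ 229
229 × 262 = 59998 ≡ 133

133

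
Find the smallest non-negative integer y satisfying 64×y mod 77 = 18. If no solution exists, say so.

46

gcd(64, 77) = 1, so a unique solution mod 77 exists.
64⁻¹ ≡ 71 (mod 77).
y ≡ 71×18 ≡ 46 (mod 77).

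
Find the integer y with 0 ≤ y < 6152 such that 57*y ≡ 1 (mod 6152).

Run the extended Euclidean algorithm:
6152 = 107×57 + 53
57 = 1×53 + 4
53 = 13×4 + 1
4 = 4×1 + 0
gcd(57, 6152) = 1, so the inverse exists.
Back-substitute for 1:
1 = 1×53 − 13×4
  = −13×57 + 14×53
  = 14×6152 − 1511×57
So 57⁻¹ ≡ −1511 ≡ 4641 (mod 6152).

4641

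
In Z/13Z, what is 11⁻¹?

Run the extended Euclidean algorithm:
13 = 1×11 + 2
11 = 5×2 + 1
2 = 2×1 + 0
gcd(11, 13) = 1, so the inverse exists.
Back-substitute for 1:
1 = 1×11 − 5×2
  = −5×13 + 6×11
So 11⁻¹ ≡ 6 (mod 13).

6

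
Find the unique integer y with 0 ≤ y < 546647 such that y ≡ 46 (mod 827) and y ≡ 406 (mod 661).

827⁻¹ mod 661: 827*442 ≡ 1 (mod 661), so 827⁻¹ ≡ 442.
y = 46 + 827*((406 − 46)*442 mod 661) = 46 + 827*480 = 397006.
Check: 397006 mod 827 = 46, 397006 mod 661 = 406. ✓

397006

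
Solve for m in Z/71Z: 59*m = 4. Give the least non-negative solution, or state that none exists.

47

gcd(59, 71) = 1, so a unique solution mod 71 exists.
59⁻¹ ≡ 65 (mod 71).
m ≡ 65*4 ≡ 47 (mod 71).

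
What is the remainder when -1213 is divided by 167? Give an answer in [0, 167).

123

-1213 = -8·167 + 123, so -1213 ≡ 123 (mod 167).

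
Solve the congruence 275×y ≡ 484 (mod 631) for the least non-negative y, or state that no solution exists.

gcd(275, 631) = 1, so a unique solution mod 631 exists.
275⁻¹ ≡ 296 (mod 631).
y ≡ 296×484 ≡ 27 (mod 631).

27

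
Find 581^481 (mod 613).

Using repeated squaring:
481 in binary is 111100001, i.e. 481 = 256 + 128 + 64 + 32 + 1.
581^1 ≡ 581 (mod 613)
581^2 ≡ 581^2 = 337561 ≡ 411 (mod 613)
581^4 ≡ 411^2 = 168921 ≡ 346 (mod 613)
581^8 ≡ 346^2 = 119716 ≡ 181 (mod 613)
581^16 ≡ 181^2 = 32761 ≡ 272 (mod 613)
581^32 ≡ 272^2 = 73984 ≡ 424 (mod 613)
581^64 ≡ 424^2 = 179776 ≡ 167 (mod 613)
581^128 ≡ 167^2 = 27889 ≡ 304 (mod 613)
581^256 ≡ 304^2 = 92416 ≡ 466 (mod 613)
581^481 = 581^256 × 581^128 × 581^64 × 581^32 × 581^1 ≡ 466 × 304 × 167 × 424 × 581 (mod 613).
Accumulate the product:
466 × 304 = 141664 ≡ 61
61 × 167 = 10187 ≡ 379
379 × 424 = 160696 ≡ 90
90 × 581 = 52290 ≡ 185

185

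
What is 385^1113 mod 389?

1113 in binary is 10001011001, i.e. 1113 = 1024 + 64 + 16 + 8 + 1.
385^1 ≡ 385 (mod 389)
385^2 ≡ 385^2 = 148225 ≡ 16 (mod 389)
385^4 ≡ 16^2 = 256 (mod 389)
385^8 ≡ 256^2 = 65536 ≡ 184 (mod 389)
385^16 ≡ 184^2 = 33856 ≡ 13 (mod 389)
385^32 ≡ 13^2 = 169 (mod 389)
385^64 ≡ 169^2 = 28561 ≡ 164 (mod 389)
385^128 ≡ 164^2 = 26896 ≡ 55 (mod 389)
385^256 ≡ 55^2 = 3025 ≡ 302 (mod 389)
385^512 ≡ 302^2 = 91204 ≡ 178 (mod 389)
385^1024 ≡ 178^2 = 31684 ≡ 175 (mod 389)
385^1113 = 385^1024 * 385^64 * 385^16 * 385^8 * 385^1 ≡ 175 * 164 * 13 * 184 * 385 (mod 389).
Accumulate the product:
175 * 164 = 28700 ≡ 303
303 * 13 = 3939 ≡ 49
49 * 184 = 9016 ≡ 69
69 * 385 = 26565 ≡ 113

113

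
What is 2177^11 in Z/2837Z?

11 in binary is 1011, i.e. 11 = 8 + 2 + 1.
2177^1 ≡ 2177 (mod 2837)
2177^2 ≡ 2177^2 = 4739329 ≡ 1539 (mod 2837)
2177^4 ≡ 1539^2 = 2368521 ≡ 2463 (mod 2837)
2177^8 ≡ 2463^2 = 6066369 ≡ 863 (mod 2837)
2177^11 = 2177^8 × 2177^2 × 2177^1 ≡ 863 × 1539 × 2177 (mod 2837).
Accumulate the product:
863 × 1539 = 1328157 ≡ 441
441 × 2177 = 960057 ≡ 1151

1151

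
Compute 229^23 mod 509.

Using repeated squaring:
229^1 ≡ 229 (mod 509)
229^2 ≡ 229^2 = 52441 ≡ 14 (mod 509)
229^4 ≡ 14^2 = 196 (mod 509)
229^8 ≡ 196^2 = 38416 ≡ 241 (mod 509)
229^16 ≡ 241^2 = 58081 ≡ 55 (mod 509)
229^23 = 229^16 · 229^4 · 229^2 · 229^1 ≡ 55 · 196 · 14 · 229 (mod 509).
Accumulate the product:
55 · 196 = 10780 ≡ 91
91 · 14 = 1274 ≡ 256
256 · 229 = 58624 ≡ 89

89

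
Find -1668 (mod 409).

377

-1668 = -5×409 + 377, so -1668 ≡ 377 (mod 409).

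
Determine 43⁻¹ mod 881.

41

By the extended Euclidean algorithm:
881 = 20×43 + 21
43 = 2×21 + 1
21 = 21×1 + 0
gcd(43, 881) = 1, so the inverse exists.
Bézout: 1 = −2×881 + 41×43.
So 43⁻¹ ≡ 41 (mod 881).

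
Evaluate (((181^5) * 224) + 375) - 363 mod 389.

(181)^5 ≡ 296 (mod 389)
296 * 224 = 66304 ≡ 174 (mod 389)
174 + 375 = 549 ≡ 160 (mod 389)
160 - 363 = -203 ≡ 186 (mod 389)

186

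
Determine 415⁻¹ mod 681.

64

By the extended Euclidean algorithm:
681 = 1*415 + 266
415 = 1*266 + 149
266 = 1*149 + 117
149 = 1*117 + 32
117 = 3*32 + 21
32 = 1*21 + 11
21 = 1*11 + 10
11 = 1*10 + 1
10 = 10*1 + 0
gcd(415, 681) = 1, so the inverse exists.
Back-substitute for 1:
1 = 1*11 − 1*10
  = −1*21 + 2*11
  = 2*32 − 3*21
  = −3*117 + 11*32
  = 11*149 − 14*117
  = −14*266 + 25*149
  = 25*415 − 39*266
  = −39*681 + 64*415
So 415⁻¹ ≡ 64 (mod 681).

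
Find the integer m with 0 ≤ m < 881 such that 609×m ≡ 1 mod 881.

Apply the Euclidean algorithm and back-substitute:
881 = 1*609 + 272
609 = 2*272 + 65
272 = 4*65 + 12
65 = 5*12 + 5
12 = 2*5 + 2
5 = 2*2 + 1
2 = 2*1 + 0
gcd(609, 881) = 1, so the inverse exists.
Back-substitute for 1:
1 = 1*5 − 2*2
  = −2*12 + 5*5
  = 5*65 − 27*12
  = −27*272 + 113*65
  = 113*609 − 253*272
  = −253*881 + 366*609
So 609⁻¹ ≡ 366 (mod 881).

366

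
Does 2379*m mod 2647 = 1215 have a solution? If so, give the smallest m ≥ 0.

835

gcd(2379, 2647) = 1, so a unique solution mod 2647 exists.
2379⁻¹ ≡ 2005 (mod 2647).
m ≡ 2005*1215 ≡ 835 (mod 2647).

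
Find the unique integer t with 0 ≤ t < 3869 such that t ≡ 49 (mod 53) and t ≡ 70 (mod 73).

53⁻¹ mod 73: 53×62 ≡ 1 (mod 73), so 53⁻¹ ≡ 62.
t = 49 + 53×((70 − 49)×62 mod 73) = 49 + 53×61 = 3282.

3282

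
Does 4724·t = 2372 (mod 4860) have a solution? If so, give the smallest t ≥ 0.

gcd(4724, 4860) = 4, and 4 | 2372, so solutions exist.
Divide through by 4: 1181·t = 593 (mod 1215).
1181⁻¹ ≡ 536 (mod 1215).
t ≡ 536·593 ≡ 733 (mod 1215).
The smallest non-negative solution is t = 733.

733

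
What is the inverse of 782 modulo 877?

Apply the Euclidean algorithm and back-substitute:
877 = 1×782 + 95
782 = 8×95 + 22
95 = 4×22 + 7
22 = 3×7 + 1
7 = 7×1 + 0
gcd(782, 877) = 1, so the inverse exists.
Bézout: 1 = −107×877 + 120×782.
So 782⁻¹ ≡ 120 (mod 877).

120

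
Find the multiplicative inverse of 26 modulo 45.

45 = 1*26 + 19
26 = 1*19 + 7
19 = 2*7 + 5
7 = 1*5 + 2
5 = 2*2 + 1
2 = 2*1 + 0
gcd(26, 45) = 1, so the inverse exists.
Back-substitute for 1:
1 = 1*5 − 2*2
  = −2*7 + 3*5
  = 3*19 − 8*7
  = −8*26 + 11*19
  = 11*45 − 19*26
So 26⁻¹ ≡ −19 ≡ 26 (mod 45).

26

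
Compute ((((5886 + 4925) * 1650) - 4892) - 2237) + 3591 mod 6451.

4048

5886 + 4925 = 10811 ≡ 4360 (mod 6451)
4360 * 1650 = 7194000 ≡ 1135 (mod 6451)
1135 - 4892 = -3757 ≡ 2694 (mod 6451)
2694 - 2237 = 457
457 + 3591 = 4048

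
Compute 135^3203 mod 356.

Compute successive squares:
3203 in binary is 110010000011, i.e. 3203 = 2048 + 1024 + 128 + 2 + 1.
135^1 ≡ 135 (mod 356)
135^2 ≡ 135^2 = 18225 ≡ 69 (mod 356)
135^4 ≡ 69^2 = 4761 ≡ 133 (mod 356)
135^8 ≡ 133^2 = 17689 ≡ 245 (mod 356)
135^16 ≡ 245^2 = 60025 ≡ 217 (mod 356)
135^32 ≡ 217^2 = 47089 ≡ 97 (mod 356)
135^64 ≡ 97^2 = 9409 ≡ 153 (mod 356)
135^128 ≡ 153^2 = 23409 ≡ 269 (mod 356)
135^256 ≡ 269^2 = 72361 ≡ 93 (mod 356)
135^512 ≡ 93^2 = 8649 ≡ 105 (mod 356)
135^1024 ≡ 105^2 = 11025 ≡ 345 (mod 356)
135^2048 ≡ 345^2 = 119025 ≡ 121 (mod 356)
135^3203 = 135^2048 · 135^1024 · 135^128 · 135^2 · 135^1 ≡ 121 · 345 · 269 · 69 · 135 (mod 356).
Accumulate the product:
121 · 345 = 41745 ≡ 93
93 · 269 = 25017 ≡ 97
97 · 69 = 6693 ≡ 285
285 · 135 = 38475 ≡ 27

27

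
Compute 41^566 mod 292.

89

Compute successive squares:
41^1 ≡ 41 (mod 292)
41^2 ≡ 41^2 = 1681 ≡ 221 (mod 292)
41^4 ≡ 221^2 = 48841 ≡ 77 (mod 292)
41^8 ≡ 77^2 = 5929 ≡ 89 (mod 292)
41^16 ≡ 89^2 = 7921 ≡ 37 (mod 292)
41^32 ≡ 37^2 = 1369 ≡ 201 (mod 292)
41^64 ≡ 201^2 = 40401 ≡ 105 (mod 292)
41^128 ≡ 105^2 = 11025 ≡ 221 (mod 292)
41^256 ≡ 221^2 = 48841 ≡ 77 (mod 292)
41^512 ≡ 77^2 = 5929 ≡ 89 (mod 292)
41^566 = 41^512 × 41^32 × 41^16 × 41^4 × 41^2 ≡ 89 × 201 × 37 × 77 × 221 (mod 292).
Accumulate the product:
89 × 201 = 17889 ≡ 77
77 × 37 = 2849 ≡ 221
221 × 77 = 17017 ≡ 81
81 × 221 = 17901 ≡ 89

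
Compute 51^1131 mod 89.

Using repeated squaring:
1131 in binary is 10001101011, i.e. 1131 = 1024 + 64 + 32 + 8 + 2 + 1.
51^1 ≡ 51 (mod 89)
51^2 ≡ 51^2 = 2601 ≡ 20 (mod 89)
51^4 ≡ 20^2 = 400 ≡ 44 (mod 89)
51^8 ≡ 44^2 = 1936 ≡ 67 (mod 89)
51^16 ≡ 67^2 = 4489 ≡ 39 (mod 89)
51^32 ≡ 39^2 = 1521 ≡ 8 (mod 89)
51^64 ≡ 8^2 = 64 (mod 89)
51^128 ≡ 64^2 = 4096 ≡ 2 (mod 89)
51^256 ≡ 2^2 = 4 (mod 89)
51^512 ≡ 4^2 = 16 (mod 89)
51^1024 ≡ 16^2 = 256 ≡ 78 (mod 89)
51^1131 = 51^1024 · 51^64 · 51^32 · 51^8 · 51^2 · 51^1 ≡ 78 · 64 · 8 · 67 · 20 · 51 (mod 89).
Accumulate the product:
78 · 64 = 4992 ≡ 8
8 · 8 = 64
64 · 67 = 4288 ≡ 16
16 · 20 = 320 ≡ 53
53 · 51 = 2703 ≡ 33

33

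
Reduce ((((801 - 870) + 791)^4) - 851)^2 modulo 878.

801 - 870 = -69 ≡ 809 (mod 878)
809 + 791 = 1600 ≡ 722 (mod 878)
(722)^4 ≡ 44 (mod 878)
44 - 851 = -807 ≡ 71 (mod 878)
(71)^2 ≡ 651 (mod 878)

651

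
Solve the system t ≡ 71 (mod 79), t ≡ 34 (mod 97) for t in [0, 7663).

2362

79⁻¹ mod 97: 79·70 ≡ 1 (mod 97), so 79⁻¹ ≡ 70.
t = 71 + 79·((34 − 71)·70 mod 97) = 71 + 79·29 = 2362.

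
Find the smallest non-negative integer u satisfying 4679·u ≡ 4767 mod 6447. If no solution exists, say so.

1197

gcd(4679, 6447) = 1, so a unique solution mod 6447 exists.
4679⁻¹ ≡ 2651 (mod 6447).
u ≡ 2651·4767 ≡ 1197 (mod 6447).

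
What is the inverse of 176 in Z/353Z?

Run the extended Euclidean algorithm:
353 = 2*176 + 1
176 = 176*1 + 0
gcd(176, 353) = 1, so the inverse exists.
Back-substitute for 1:
1 = 1*353 − 2*176
So 176⁻¹ ≡ −2 ≡ 351 (mod 353).

351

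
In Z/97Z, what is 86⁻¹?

Run the extended Euclidean algorithm:
97 = 1*86 + 11
86 = 7*11 + 9
11 = 1*9 + 2
9 = 4*2 + 1
2 = 2*1 + 0
gcd(86, 97) = 1, so the inverse exists.
Bézout: 1 = −39*97 + 44*86.
So 86⁻¹ ≡ 44 (mod 97).

44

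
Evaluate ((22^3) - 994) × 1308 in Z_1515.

1422

(22)^3 ≡ 43 (mod 1515)
43 - 994 = -951 ≡ 564 (mod 1515)
564 × 1308 = 737712 ≡ 1422 (mod 1515)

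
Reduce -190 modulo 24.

-190 = -8×24 + 2, so -190 ≡ 2 (mod 24).

2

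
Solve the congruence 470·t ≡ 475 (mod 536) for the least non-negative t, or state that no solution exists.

gcd(470, 536) = 2, and 2 does not divide 475.
So the congruence has no solution.

no solution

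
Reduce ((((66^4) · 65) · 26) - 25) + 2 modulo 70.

(66)^4 ≡ 46 (mod 70)
46 · 65 = 2990 ≡ 50 (mod 70)
50 · 26 = 1300 ≡ 40 (mod 70)
40 - 25 = 15
15 + 2 = 17

17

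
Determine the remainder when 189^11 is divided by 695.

By square-and-multiply:
11 in binary is 1011, i.e. 11 = 8 + 2 + 1.
189^1 ≡ 189 (mod 695)
189^2 ≡ 189^2 = 35721 ≡ 276 (mod 695)
189^4 ≡ 276^2 = 76176 ≡ 421 (mod 695)
189^8 ≡ 421^2 = 177241 ≡ 16 (mod 695)
189^11 = 189^8 * 189^2 * 189^1 ≡ 16 * 276 * 189 (mod 695).
Accumulate the product:
16 * 276 = 4416 ≡ 246
246 * 189 = 46494 ≡ 624

624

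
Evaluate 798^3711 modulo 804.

204

By square-and-multiply:
3711 in binary is 111001111111, i.e. 3711 = 2048 + 1024 + 512 + 64 + 32 + 16 + 8 + 4 + 2 + 1.
798^1 ≡ 798 (mod 804)
798^2 ≡ 798^2 = 636804 ≡ 36 (mod 804)
798^4 ≡ 36^2 = 1296 ≡ 492 (mod 804)
798^8 ≡ 492^2 = 242064 ≡ 60 (mod 804)
798^16 ≡ 60^2 = 3600 ≡ 384 (mod 804)
798^32 ≡ 384^2 = 147456 ≡ 324 (mod 804)
798^64 ≡ 324^2 = 104976 ≡ 456 (mod 804)
798^128 ≡ 456^2 = 207936 ≡ 504 (mod 804)
798^256 ≡ 504^2 = 254016 ≡ 756 (mod 804)
798^512 ≡ 756^2 = 571536 ≡ 696 (mod 804)
798^1024 ≡ 696^2 = 484416 ≡ 408 (mod 804)
798^2048 ≡ 408^2 = 166464 ≡ 36 (mod 804)
798^3711 = 798^2048 · 798^1024 · 798^512 · 798^64 · 798^32 · 798^16 · 798^8 · 798^4 · 798^2 · 798^1 ≡ 36 · 408 · 696 · 456 · 324 · 384 · 60 · 492 · 36 · 798 (mod 804).
Accumulate the product:
36 · 408 = 14688 ≡ 216
216 · 696 = 150336 ≡ 792
792 · 456 = 361152 ≡ 156
156 · 324 = 50544 ≡ 696
696 · 384 = 267264 ≡ 336
336 · 60 = 20160 ≡ 60
60 · 492 = 29520 ≡ 576
576 · 36 = 20736 ≡ 636
636 · 798 = 507528 ≡ 204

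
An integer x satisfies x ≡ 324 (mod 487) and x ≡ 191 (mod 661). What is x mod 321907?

265252

487⁻¹ mod 661: 487*642 ≡ 1 (mod 661), so 487⁻¹ ≡ 642.
x = 324 + 487*((191 − 324)*642 mod 661) = 324 + 487*544 = 265252.
Check: 265252 mod 487 = 324, 265252 mod 661 = 191. ✓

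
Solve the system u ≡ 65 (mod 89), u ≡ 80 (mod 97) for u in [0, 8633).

7452

89⁻¹ mod 97: 89×12 ≡ 1 (mod 97), so 89⁻¹ ≡ 12.
u = 65 + 89×((80 − 65)×12 mod 97) = 65 + 89×83 = 7452.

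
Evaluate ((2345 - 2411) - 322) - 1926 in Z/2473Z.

2345 - 2411 = -66 ≡ 2407 (mod 2473)
2407 - 322 = 2085
2085 - 1926 = 159

159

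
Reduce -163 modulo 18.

17

-163 = -10*18 + 17, so -163 ≡ 17 (mod 18).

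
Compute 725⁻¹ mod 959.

709

Run the extended Euclidean algorithm:
959 = 1·725 + 234
725 = 3·234 + 23
234 = 10·23 + 4
23 = 5·4 + 3
4 = 1·3 + 1
3 = 3·1 + 0
gcd(725, 959) = 1, so the inverse exists.
Back-substitute for 1:
1 = 1·4 − 1·3
  = −1·23 + 6·4
  = 6·234 − 61·23
  = −61·725 + 189·234
  = 189·959 − 250·725
So 725⁻¹ ≡ −250 ≡ 709 (mod 959).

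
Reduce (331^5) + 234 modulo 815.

425

(331)^5 ≡ 191 (mod 815)
191 + 234 = 425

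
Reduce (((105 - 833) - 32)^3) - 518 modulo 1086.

972

105 - 833 = -728 ≡ 358 (mod 1086)
358 - 32 = 326
(326)^3 ≡ 404 (mod 1086)
404 - 518 = -114 ≡ 972 (mod 1086)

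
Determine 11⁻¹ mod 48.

35

Run the extended Euclidean algorithm:
48 = 4*11 + 4
11 = 2*4 + 3
4 = 1*3 + 1
3 = 3*1 + 0
gcd(11, 48) = 1, so the inverse exists.
Bézout: 1 = 3*48 − 13*11.
So 11⁻¹ ≡ −13 ≡ 35 (mod 48).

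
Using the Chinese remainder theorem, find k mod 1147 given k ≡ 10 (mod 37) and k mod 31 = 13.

37⁻¹ mod 31: 37*26 ≡ 1 (mod 31), so 37⁻¹ ≡ 26.
k = 10 + 37*((13 − 10)*26 mod 31) = 10 + 37*16 = 602.
Check: 602 mod 37 = 10, 602 mod 31 = 13. ✓

602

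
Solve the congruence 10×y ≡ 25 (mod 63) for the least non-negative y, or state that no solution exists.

34

gcd(10, 63) = 1, so a unique solution mod 63 exists.
10⁻¹ ≡ 19 (mod 63).
y ≡ 19×25 ≡ 34 (mod 63).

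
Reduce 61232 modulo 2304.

1328

61232 = 26×2304 + 1328, so 61232 ≡ 1328 (mod 2304).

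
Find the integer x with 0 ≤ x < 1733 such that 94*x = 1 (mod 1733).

1014

1733 = 18×94 + 41
94 = 2×41 + 12
41 = 3×12 + 5
12 = 2×5 + 2
5 = 2×2 + 1
2 = 2×1 + 0
gcd(94, 1733) = 1, so the inverse exists.
Back-substitute for 1:
1 = 1×5 − 2×2
  = −2×12 + 5×5
  = 5×41 − 17×12
  = −17×94 + 39×41
  = 39×1733 − 719×94
So 94⁻¹ ≡ −719 ≡ 1014 (mod 1733).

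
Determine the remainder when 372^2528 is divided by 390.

2528 in binary is 100111100000, i.e. 2528 = 2048 + 256 + 128 + 64 + 32.
372^1 ≡ 372 (mod 390)
372^2 ≡ 372^2 = 138384 ≡ 324 (mod 390)
372^4 ≡ 324^2 = 104976 ≡ 66 (mod 390)
372^8 ≡ 66^2 = 4356 ≡ 66 (mod 390)
372^16 ≡ 66^2 = 4356 ≡ 66 (mod 390)
372^32 ≡ 66^2 = 4356 ≡ 66 (mod 390)
372^64 ≡ 66^2 = 4356 ≡ 66 (mod 390)
372^128 ≡ 66^2 = 4356 ≡ 66 (mod 390)
372^256 ≡ 66^2 = 4356 ≡ 66 (mod 390)
372^512 ≡ 66^2 = 4356 ≡ 66 (mod 390)
372^1024 ≡ 66^2 = 4356 ≡ 66 (mod 390)
372^2048 ≡ 66^2 = 4356 ≡ 66 (mod 390)
372^2528 = 372^2048 · 372^256 · 372^128 · 372^64 · 372^32 ≡ 66 · 66 · 66 · 66 · 66 (mod 390).
Accumulate the product:
66 · 66 = 4356 ≡ 66
66 · 66 = 4356 ≡ 66
66 · 66 = 4356 ≡ 66
66 · 66 = 4356 ≡ 66

66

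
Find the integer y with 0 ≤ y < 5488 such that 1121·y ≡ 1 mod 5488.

5488 = 4×1121 + 1004
1121 = 1×1004 + 117
1004 = 8×117 + 68
117 = 1×68 + 49
68 = 1×49 + 19
49 = 2×19 + 11
19 = 1×11 + 8
11 = 1×8 + 3
8 = 2×3 + 2
3 = 1×2 + 1
2 = 2×1 + 0
gcd(1121, 5488) = 1, so the inverse exists.
Back-substitute for 1:
1 = 1×3 − 1×2
  = −1×8 + 3×3
  = 3×11 − 4×8
  = −4×19 + 7×11
  = 7×49 − 18×19
  = −18×68 + 25×49
  = 25×117 − 43×68
  = −43×1004 + 369×117
  = 369×1121 − 412×1004
  = −412×5488 + 2017×1121
So 1121⁻¹ ≡ 2017 (mod 5488).

2017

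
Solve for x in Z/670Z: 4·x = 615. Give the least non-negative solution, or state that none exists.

gcd(4, 670) = 2, and 2 does not divide 615.
So the congruence has no solution.

no solution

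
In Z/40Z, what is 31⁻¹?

31

40 = 1·31 + 9
31 = 3·9 + 4
9 = 2·4 + 1
4 = 4·1 + 0
gcd(31, 40) = 1, so the inverse exists.
Bézout: 1 = 7·40 − 9·31.
So 31⁻¹ ≡ −9 ≡ 31 (mod 40).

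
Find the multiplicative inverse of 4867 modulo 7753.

Apply the Euclidean algorithm and back-substitute:
7753 = 1×4867 + 2886
4867 = 1×2886 + 1981
2886 = 1×1981 + 905
1981 = 2×905 + 171
905 = 5×171 + 50
171 = 3×50 + 21
50 = 2×21 + 8
21 = 2×8 + 5
8 = 1×5 + 3
5 = 1×3 + 2
3 = 1×2 + 1
2 = 2×1 + 0
gcd(4867, 7753) = 1, so the inverse exists.
Back-substitute for 1:
1 = 1×3 − 1×2
  = −1×5 + 2×3
  = 2×8 − 3×5
  = −3×21 + 8×8
  = 8×50 − 19×21
  = −19×171 + 65×50
  = 65×905 − 344×171
  = −344×1981 + 753×905
  = 753×2886 − 1097×1981
  = −1097×4867 + 1850×2886
  = 1850×7753 − 2947×4867
So 4867⁻¹ ≡ −2947 ≡ 4806 (mod 7753).

4806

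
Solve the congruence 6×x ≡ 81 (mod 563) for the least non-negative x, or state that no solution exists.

295

gcd(6, 563) = 1, so a unique solution mod 563 exists.
6⁻¹ ≡ 94 (mod 563).
x ≡ 94×81 ≡ 295 (mod 563).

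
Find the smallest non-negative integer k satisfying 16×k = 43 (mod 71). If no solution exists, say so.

gcd(16, 71) = 1, so a unique solution mod 71 exists.
16⁻¹ ≡ 40 (mod 71).
k ≡ 40×43 ≡ 16 (mod 71).

16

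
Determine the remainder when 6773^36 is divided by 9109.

Using repeated squaring:
36 in binary is 100100, i.e. 36 = 32 + 4.
6773^1 ≡ 6773 (mod 9109)
6773^2 ≡ 6773^2 = 45873529 ≡ 605 (mod 9109)
6773^4 ≡ 605^2 = 366025 ≡ 1665 (mod 9109)
6773^8 ≡ 1665^2 = 2772225 ≡ 3089 (mod 9109)
6773^16 ≡ 3089^2 = 9541921 ≡ 4798 (mod 9109)
6773^32 ≡ 4798^2 = 23020804 ≡ 2361 (mod 9109)
6773^36 = 6773^32 × 6773^4 ≡ 2361 × 1665 (mod 9109).
2361 × 1665 = 3931065 ≡ 5086 (mod 9109).

5086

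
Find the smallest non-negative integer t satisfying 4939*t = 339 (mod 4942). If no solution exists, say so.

4829

gcd(4939, 4942) = 1, so a unique solution mod 4942 exists.
4939⁻¹ ≡ 1647 (mod 4942).
t ≡ 1647*339 ≡ 4829 (mod 4942).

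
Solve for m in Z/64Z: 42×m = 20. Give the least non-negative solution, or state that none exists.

gcd(42, 64) = 2, and 2 | 20, so solutions exist.
Divide through by 2: 21×m ≡ 10 (mod 32).
21⁻¹ ≡ 29 (mod 32).
m ≡ 29×10 ≡ 2 (mod 32).
The smallest non-negative solution is m = 2.

2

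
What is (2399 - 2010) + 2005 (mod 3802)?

2394

2399 - 2010 = 389
389 + 2005 = 2394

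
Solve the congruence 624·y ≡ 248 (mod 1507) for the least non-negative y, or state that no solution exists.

97

gcd(624, 1507) = 1, so a unique solution mod 1507 exists.
624⁻¹ ≡ 128 (mod 1507).
y ≡ 128·248 ≡ 97 (mod 1507).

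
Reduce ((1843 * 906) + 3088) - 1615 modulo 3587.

1843 * 906 = 1669758 ≡ 1803 (mod 3587)
1803 + 3088 = 4891 ≡ 1304 (mod 3587)
1304 - 1615 = -311 ≡ 3276 (mod 3587)

3276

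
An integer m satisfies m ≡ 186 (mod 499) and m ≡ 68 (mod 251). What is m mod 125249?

61563

499⁻¹ mod 251: 499·167 ≡ 1 (mod 251), so 499⁻¹ ≡ 167.
m = 186 + 499·((68 − 186)·167 mod 251) = 186 + 499·123 = 61563.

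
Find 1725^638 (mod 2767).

638 in binary is 1001111110, i.e. 638 = 512 + 64 + 32 + 16 + 8 + 4 + 2.
1725^1 ≡ 1725 (mod 2767)
1725^2 ≡ 1725^2 = 2975625 ≡ 1100 (mod 2767)
1725^4 ≡ 1100^2 = 1210000 ≡ 821 (mod 2767)
1725^8 ≡ 821^2 = 674041 ≡ 1660 (mod 2767)
1725^16 ≡ 1660^2 = 2755600 ≡ 2435 (mod 2767)
1725^32 ≡ 2435^2 = 5929225 ≡ 2311 (mod 2767)
1725^64 ≡ 2311^2 = 5340721 ≡ 411 (mod 2767)
1725^128 ≡ 411^2 = 168921 ≡ 134 (mod 2767)
1725^256 ≡ 134^2 = 17956 ≡ 1354 (mod 2767)
1725^512 ≡ 1354^2 = 1833316 ≡ 1562 (mod 2767)
1725^638 = 1725^512 · 1725^64 · 1725^32 · 1725^16 · 1725^8 · 1725^4 · 1725^2 ≡ 1562 · 411 · 2311 · 2435 · 1660 · 821 · 1100 (mod 2767).
Accumulate the product:
1562 · 411 = 641982 ≡ 38
38 · 2311 = 87818 ≡ 2041
2041 · 2435 = 4969835 ≡ 303
303 · 1660 = 502980 ≡ 2153
2153 · 821 = 1767613 ≡ 2267
2267 · 1100 = 2493700 ≡ 633

633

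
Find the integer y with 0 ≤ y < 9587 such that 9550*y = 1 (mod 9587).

By the extended Euclidean algorithm:
9587 = 1*9550 + 37
9550 = 258*37 + 4
37 = 9*4 + 1
4 = 4*1 + 0
gcd(9550, 9587) = 1, so the inverse exists.
Bézout: 1 = 2323*9587 − 2332*9550.
So 9550⁻¹ ≡ −2332 ≡ 7255 (mod 9587).

7255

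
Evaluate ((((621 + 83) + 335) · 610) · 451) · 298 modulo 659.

621 + 83 = 704 ≡ 45 (mod 659)
45 + 335 = 380
380 · 610 = 231800 ≡ 491 (mod 659)
491 · 451 = 221441 ≡ 17 (mod 659)
17 · 298 = 5066 ≡ 453 (mod 659)

453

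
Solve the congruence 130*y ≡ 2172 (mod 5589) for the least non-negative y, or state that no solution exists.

3972

gcd(130, 5589) = 1, so a unique solution mod 5589 exists.
130⁻¹ ≡ 43 (mod 5589).
y ≡ 43*2172 ≡ 3972 (mod 5589).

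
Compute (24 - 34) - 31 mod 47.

6

24 - 34 = -10 ≡ 37 (mod 47)
37 - 31 = 6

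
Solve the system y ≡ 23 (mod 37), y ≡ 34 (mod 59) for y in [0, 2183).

37⁻¹ mod 59: 37*8 ≡ 1 (mod 59), so 37⁻¹ ≡ 8.
y = 23 + 37*((34 − 23)*8 mod 59) = 23 + 37*29 = 1096.

1096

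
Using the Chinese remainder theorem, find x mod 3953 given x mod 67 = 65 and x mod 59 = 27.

735

67⁻¹ mod 59: 67*37 ≡ 1 (mod 59), so 67⁻¹ ≡ 37.
x = 65 + 67*((27 − 65)*37 mod 59) = 65 + 67*10 = 735.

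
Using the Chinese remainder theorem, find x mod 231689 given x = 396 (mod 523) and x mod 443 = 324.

69432

523⁻¹ mod 443: 523·72 ≡ 1 (mod 443), so 523⁻¹ ≡ 72.
x = 396 + 523·((324 − 396)·72 mod 443) = 396 + 523·132 = 69432.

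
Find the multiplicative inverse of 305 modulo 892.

737

892 = 2×305 + 282
305 = 1×282 + 23
282 = 12×23 + 6
23 = 3×6 + 5
6 = 1×5 + 1
5 = 5×1 + 0
gcd(305, 892) = 1, so the inverse exists.
Bézout: 1 = 53×892 − 155×305.
So 305⁻¹ ≡ −155 ≡ 737 (mod 892).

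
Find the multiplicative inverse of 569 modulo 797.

395

Apply the Euclidean algorithm and back-substitute:
797 = 1×569 + 228
569 = 2×228 + 113
228 = 2×113 + 2
113 = 56×2 + 1
2 = 2×1 + 0
gcd(569, 797) = 1, so the inverse exists.
Back-substitute for 1:
1 = 1×113 − 56×2
  = −56×228 + 113×113
  = 113×569 − 282×228
  = −282×797 + 395×569
So 569⁻¹ ≡ 395 (mod 797).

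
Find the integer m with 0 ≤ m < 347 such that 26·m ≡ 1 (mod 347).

347 = 13*26 + 9
26 = 2*9 + 8
9 = 1*8 + 1
8 = 8*1 + 0
gcd(26, 347) = 1, so the inverse exists.
Back-substitute for 1:
1 = 1*9 − 1*8
  = −1*26 + 3*9
  = 3*347 − 40*26
So 26⁻¹ ≡ −40 ≡ 307 (mod 347).

307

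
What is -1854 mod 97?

-1854 = -20·97 + 86, so -1854 ≡ 86 (mod 97).

86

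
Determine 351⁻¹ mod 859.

859 = 2×351 + 157
351 = 2×157 + 37
157 = 4×37 + 9
37 = 4×9 + 1
9 = 9×1 + 0
gcd(351, 859) = 1, so the inverse exists.
Back-substitute for 1:
1 = 1×37 − 4×9
  = −4×157 + 17×37
  = 17×351 − 38×157
  = −38×859 + 93×351
So 351⁻¹ ≡ 93 (mod 859).

93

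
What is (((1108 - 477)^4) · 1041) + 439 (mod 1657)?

1108 - 477 = 631
(631)^4 ≡ 1038 (mod 1657)
1038 · 1041 = 1080558 ≡ 194 (mod 1657)
194 + 439 = 633

633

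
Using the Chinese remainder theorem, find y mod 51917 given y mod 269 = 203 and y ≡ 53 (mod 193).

269⁻¹ mod 193: 269·160 ≡ 1 (mod 193), so 269⁻¹ ≡ 160.
y = 203 + 269·((53 − 203)·160 mod 193) = 203 + 269·125 = 33828.

33828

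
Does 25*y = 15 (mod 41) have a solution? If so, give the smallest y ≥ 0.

gcd(25, 41) = 1, so a unique solution mod 41 exists.
25⁻¹ ≡ 23 (mod 41).
y ≡ 23*15 ≡ 17 (mod 41).

17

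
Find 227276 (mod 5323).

227276 = 42·5323 + 3710, so 227276 ≡ 3710 (mod 5323).

3710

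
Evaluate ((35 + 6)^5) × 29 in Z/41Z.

35 + 6 = 41 ≡ 0 (mod 41)
(0)^5 ≡ 0 (mod 41)
0 × 29 = 0

0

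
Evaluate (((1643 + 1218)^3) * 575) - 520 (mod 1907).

267

1643 + 1218 = 2861 ≡ 954 (mod 1907)
(954)^3 ≡ 1192 (mod 1907)
1192 * 575 = 685400 ≡ 787 (mod 1907)
787 - 520 = 267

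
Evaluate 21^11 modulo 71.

62

21^1 ≡ 21 (mod 71)
21^2 ≡ 21^2 = 441 ≡ 15 (mod 71)
21^4 ≡ 15^2 = 225 ≡ 12 (mod 71)
21^8 ≡ 12^2 = 144 ≡ 2 (mod 71)
21^11 = 21^8 * 21^2 * 21^1 ≡ 2 * 15 * 21 (mod 71).
Accumulate the product:
2 * 15 = 30
30 * 21 = 630 ≡ 62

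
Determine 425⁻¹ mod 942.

Run the extended Euclidean algorithm:
942 = 2·425 + 92
425 = 4·92 + 57
92 = 1·57 + 35
57 = 1·35 + 22
35 = 1·22 + 13
22 = 1·13 + 9
13 = 1·9 + 4
9 = 2·4 + 1
4 = 4·1 + 0
gcd(425, 942) = 1, so the inverse exists.
Back-substitute for 1:
1 = 1·9 − 2·4
  = −2·13 + 3·9
  = 3·22 − 5·13
  = −5·35 + 8·22
  = 8·57 − 13·35
  = −13·92 + 21·57
  = 21·425 − 97·92
  = −97·942 + 215·425
So 425⁻¹ ≡ 215 (mod 942).

215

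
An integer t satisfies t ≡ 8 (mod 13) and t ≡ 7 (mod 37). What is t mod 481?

13⁻¹ mod 37: 13*20 ≡ 1 (mod 37), so 13⁻¹ ≡ 20.
t = 8 + 13*((7 − 8)*20 mod 37) = 8 + 13*17 = 229.

229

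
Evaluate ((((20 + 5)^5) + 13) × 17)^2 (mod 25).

20 + 5 = 25 ≡ 0 (mod 25)
(0)^5 ≡ 0 (mod 25)
0 + 13 = 13
13 × 17 = 221 ≡ 21 (mod 25)
(21)^2 ≡ 16 (mod 25)

16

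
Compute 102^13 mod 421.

13 in binary is 1101, i.e. 13 = 8 + 4 + 1.
102^1 ≡ 102 (mod 421)
102^2 ≡ 102^2 = 10404 ≡ 300 (mod 421)
102^4 ≡ 300^2 = 90000 ≡ 327 (mod 421)
102^8 ≡ 327^2 = 106929 ≡ 416 (mod 421)
102^13 = 102^8 * 102^4 * 102^1 ≡ 416 * 327 * 102 (mod 421).
Accumulate the product:
416 * 327 = 136032 ≡ 49
49 * 102 = 4998 ≡ 367

367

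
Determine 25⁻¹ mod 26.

By the extended Euclidean algorithm:
26 = 1*25 + 1
25 = 25*1 + 0
gcd(25, 26) = 1, so the inverse exists.
Back-substitute for 1:
1 = 1*26 − 1*25
So 25⁻¹ ≡ −1 ≡ 25 (mod 26).

25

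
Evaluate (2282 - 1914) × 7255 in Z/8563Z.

2282 - 1914 = 368
368 × 7255 = 2669840 ≡ 6747 (mod 8563)

6747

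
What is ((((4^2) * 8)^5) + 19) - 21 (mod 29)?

(4)^2 ≡ 16 (mod 29)
16 * 8 = 128 ≡ 12 (mod 29)
(12)^5 ≡ 12 (mod 29)
12 + 19 = 31 ≡ 2 (mod 29)
2 - 21 = -19 ≡ 10 (mod 29)

10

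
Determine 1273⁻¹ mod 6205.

Apply the Euclidean algorithm and back-substitute:
6205 = 4*1273 + 1113
1273 = 1*1113 + 160
1113 = 6*160 + 153
160 = 1*153 + 7
153 = 21*7 + 6
7 = 1*6 + 1
6 = 6*1 + 0
gcd(1273, 6205) = 1, so the inverse exists.
Bézout: 1 = −183*6205 + 892*1273.
So 1273⁻¹ ≡ 892 (mod 6205).

892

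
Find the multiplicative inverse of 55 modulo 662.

By the extended Euclidean algorithm:
662 = 12·55 + 2
55 = 27·2 + 1
2 = 2·1 + 0
gcd(55, 662) = 1, so the inverse exists.
Bézout: 1 = −27·662 + 325·55.
So 55⁻¹ ≡ 325 (mod 662).

325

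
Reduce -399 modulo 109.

37

-399 = -4*109 + 37, so -399 ≡ 37 (mod 109).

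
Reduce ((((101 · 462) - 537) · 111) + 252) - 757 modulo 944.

58

101 · 462 = 46662 ≡ 406 (mod 944)
406 - 537 = -131 ≡ 813 (mod 944)
813 · 111 = 90243 ≡ 563 (mod 944)
563 + 252 = 815
815 - 757 = 58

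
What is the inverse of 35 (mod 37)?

18

Run the extended Euclidean algorithm:
37 = 1×35 + 2
35 = 17×2 + 1
2 = 2×1 + 0
gcd(35, 37) = 1, so the inverse exists.
Bézout: 1 = −17×37 + 18×35.
So 35⁻¹ ≡ 18 (mod 37).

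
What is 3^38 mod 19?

38 in binary is 100110, i.e. 38 = 32 + 4 + 2.
3^1 ≡ 3 (mod 19)
3^2 ≡ 3^2 = 9 (mod 19)
3^4 ≡ 9^2 = 81 ≡ 5 (mod 19)
3^8 ≡ 5^2 = 25 ≡ 6 (mod 19)
3^16 ≡ 6^2 = 36 ≡ 17 (mod 19)
3^32 ≡ 17^2 = 289 ≡ 4 (mod 19)
3^38 = 3^32 × 3^4 × 3^2 ≡ 4 × 5 × 9 (mod 19).
Accumulate the product:
4 × 5 = 20 ≡ 1
1 × 9 = 9

9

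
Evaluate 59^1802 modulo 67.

Using repeated squaring:
1802 in binary is 11100001010, i.e. 1802 = 1024 + 512 + 256 + 8 + 2.
59^1 ≡ 59 (mod 67)
59^2 ≡ 59^2 = 3481 ≡ 64 (mod 67)
59^4 ≡ 64^2 = 4096 ≡ 9 (mod 67)
59^8 ≡ 9^2 = 81 ≡ 14 (mod 67)
59^16 ≡ 14^2 = 196 ≡ 62 (mod 67)
59^32 ≡ 62^2 = 3844 ≡ 25 (mod 67)
59^64 ≡ 25^2 = 625 ≡ 22 (mod 67)
59^128 ≡ 22^2 = 484 ≡ 15 (mod 67)
59^256 ≡ 15^2 = 225 ≡ 24 (mod 67)
59^512 ≡ 24^2 = 576 ≡ 40 (mod 67)
59^1024 ≡ 40^2 = 1600 ≡ 59 (mod 67)
59^1802 = 59^1024 * 59^512 * 59^256 * 59^8 * 59^2 ≡ 59 * 40 * 24 * 14 * 64 (mod 67).
Accumulate the product:
59 * 40 = 2360 ≡ 15
15 * 24 = 360 ≡ 25
25 * 14 = 350 ≡ 15
15 * 64 = 960 ≡ 22

22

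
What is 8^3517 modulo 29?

10

Using repeated squaring:
8^1 ≡ 8 (mod 29)
8^2 ≡ 8^2 = 64 ≡ 6 (mod 29)
8^4 ≡ 6^2 = 36 ≡ 7 (mod 29)
8^8 ≡ 7^2 = 49 ≡ 20 (mod 29)
8^16 ≡ 20^2 = 400 ≡ 23 (mod 29)
8^32 ≡ 23^2 = 529 ≡ 7 (mod 29)
8^64 ≡ 7^2 = 49 ≡ 20 (mod 29)
8^128 ≡ 20^2 = 400 ≡ 23 (mod 29)
8^256 ≡ 23^2 = 529 ≡ 7 (mod 29)
8^512 ≡ 7^2 = 49 ≡ 20 (mod 29)
8^1024 ≡ 20^2 = 400 ≡ 23 (mod 29)
8^2048 ≡ 23^2 = 529 ≡ 7 (mod 29)
8^3517 = 8^2048 * 8^1024 * 8^256 * 8^128 * 8^32 * 8^16 * 8^8 * 8^4 * 8^1 ≡ 7 * 23 * 7 * 23 * 7 * 23 * 20 * 7 * 8 (mod 29).
Accumulate the product:
7 * 23 = 161 ≡ 16
16 * 7 = 112 ≡ 25
25 * 23 = 575 ≡ 24
24 * 7 = 168 ≡ 23
23 * 23 = 529 ≡ 7
7 * 20 = 140 ≡ 24
24 * 7 = 168 ≡ 23
23 * 8 = 184 ≡ 10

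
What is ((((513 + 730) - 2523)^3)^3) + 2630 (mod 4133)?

2532

513 + 730 = 1243
1243 - 2523 = -1280 ≡ 2853 (mod 4133)
(2853)^3 ≡ 2461 (mod 4133)
(2461)^3 ≡ 4035 (mod 4133)
4035 + 2630 = 6665 ≡ 2532 (mod 4133)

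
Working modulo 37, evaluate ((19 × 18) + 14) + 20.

6

19 × 18 = 342 ≡ 9 (mod 37)
9 + 14 = 23
23 + 20 = 43 ≡ 6 (mod 37)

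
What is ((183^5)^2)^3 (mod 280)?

169

(183)^5 ≡ 183 (mod 280)
(183)^2 ≡ 169 (mod 280)
(169)^3 ≡ 169 (mod 280)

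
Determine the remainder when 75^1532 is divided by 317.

43

By square-and-multiply:
75^1 ≡ 75 (mod 317)
75^2 ≡ 75^2 = 5625 ≡ 236 (mod 317)
75^4 ≡ 236^2 = 55696 ≡ 221 (mod 317)
75^8 ≡ 221^2 = 48841 ≡ 23 (mod 317)
75^16 ≡ 23^2 = 529 ≡ 212 (mod 317)
75^32 ≡ 212^2 = 44944 ≡ 247 (mod 317)
75^64 ≡ 247^2 = 61009 ≡ 145 (mod 317)
75^128 ≡ 145^2 = 21025 ≡ 103 (mod 317)
75^256 ≡ 103^2 = 10609 ≡ 148 (mod 317)
75^512 ≡ 148^2 = 21904 ≡ 31 (mod 317)
75^1024 ≡ 31^2 = 961 ≡ 10 (mod 317)
75^1532 = 75^1024 * 75^256 * 75^128 * 75^64 * 75^32 * 75^16 * 75^8 * 75^4 ≡ 10 * 148 * 103 * 145 * 247 * 212 * 23 * 221 (mod 317).
Accumulate the product:
10 * 148 = 1480 ≡ 212
212 * 103 = 21836 ≡ 280
280 * 145 = 40600 ≡ 24
24 * 247 = 5928 ≡ 222
222 * 212 = 47064 ≡ 148
148 * 23 = 3404 ≡ 234
234 * 221 = 51714 ≡ 43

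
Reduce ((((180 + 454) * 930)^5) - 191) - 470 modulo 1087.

180 + 454 = 634
634 * 930 = 589620 ≡ 466 (mod 1087)
(466)^5 ≡ 275 (mod 1087)
275 - 191 = 84
84 - 470 = -386 ≡ 701 (mod 1087)

701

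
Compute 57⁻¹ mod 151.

By the extended Euclidean algorithm:
151 = 2×57 + 37
57 = 1×37 + 20
37 = 1×20 + 17
20 = 1×17 + 3
17 = 5×3 + 2
3 = 1×2 + 1
2 = 2×1 + 0
gcd(57, 151) = 1, so the inverse exists.
Back-substitute for 1:
1 = 1×3 − 1×2
  = −1×17 + 6×3
  = 6×20 − 7×17
  = −7×37 + 13×20
  = 13×57 − 20×37
  = −20×151 + 53×57
So 57⁻¹ ≡ 53 (mod 151).

53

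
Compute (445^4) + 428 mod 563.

(445)^4 ≡ 281 (mod 563)
281 + 428 = 709 ≡ 146 (mod 563)

146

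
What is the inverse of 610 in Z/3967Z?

2972

By the extended Euclidean algorithm:
3967 = 6·610 + 307
610 = 1·307 + 303
307 = 1·303 + 4
303 = 75·4 + 3
4 = 1·3 + 1
3 = 3·1 + 0
gcd(610, 3967) = 1, so the inverse exists.
Back-substitute for 1:
1 = 1·4 − 1·3
  = −1·303 + 76·4
  = 76·307 − 77·303
  = −77·610 + 153·307
  = 153·3967 − 995·610
So 610⁻¹ ≡ −995 ≡ 2972 (mod 3967).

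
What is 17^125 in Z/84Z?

125 in binary is 1111101, i.e. 125 = 64 + 32 + 16 + 8 + 4 + 1.
17^1 ≡ 17 (mod 84)
17^2 ≡ 17^2 = 289 ≡ 37 (mod 84)
17^4 ≡ 37^2 = 1369 ≡ 25 (mod 84)
17^8 ≡ 25^2 = 625 ≡ 37 (mod 84)
17^16 ≡ 37^2 = 1369 ≡ 25 (mod 84)
17^32 ≡ 25^2 = 625 ≡ 37 (mod 84)
17^64 ≡ 37^2 = 1369 ≡ 25 (mod 84)
17^125 = 17^64 * 17^32 * 17^16 * 17^8 * 17^4 * 17^1 ≡ 25 * 37 * 25 * 37 * 25 * 17 (mod 84).
Accumulate the product:
25 * 37 = 925 ≡ 1
1 * 25 = 25
25 * 37 = 925 ≡ 1
1 * 25 = 25
25 * 17 = 425 ≡ 5

5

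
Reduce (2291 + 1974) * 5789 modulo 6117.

2291 + 1974 = 4265
4265 * 5789 = 24690085 ≡ 1873 (mod 6117)

1873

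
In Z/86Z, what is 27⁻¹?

51

Apply the Euclidean algorithm and back-substitute:
86 = 3*27 + 5
27 = 5*5 + 2
5 = 2*2 + 1
2 = 2*1 + 0
gcd(27, 86) = 1, so the inverse exists.
Back-substitute for 1:
1 = 1*5 − 2*2
  = −2*27 + 11*5
  = 11*86 − 35*27
So 27⁻¹ ≡ −35 ≡ 51 (mod 86).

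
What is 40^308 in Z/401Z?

145

By square-and-multiply:
40^1 ≡ 40 (mod 401)
40^2 ≡ 40^2 = 1600 ≡ 397 (mod 401)
40^4 ≡ 397^2 = 157609 ≡ 16 (mod 401)
40^8 ≡ 16^2 = 256 (mod 401)
40^16 ≡ 256^2 = 65536 ≡ 173 (mod 401)
40^32 ≡ 173^2 = 29929 ≡ 255 (mod 401)
40^64 ≡ 255^2 = 65025 ≡ 63 (mod 401)
40^128 ≡ 63^2 = 3969 ≡ 360 (mod 401)
40^256 ≡ 360^2 = 129600 ≡ 77 (mod 401)
40^308 = 40^256 * 40^32 * 40^16 * 40^4 ≡ 77 * 255 * 173 * 16 (mod 401).
Accumulate the product:
77 * 255 = 19635 ≡ 387
387 * 173 = 66951 ≡ 385
385 * 16 = 6160 ≡ 145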